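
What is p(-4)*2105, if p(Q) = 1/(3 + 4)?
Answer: 2105/7 ≈ 300.71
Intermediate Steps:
p(Q) = 1/7
p(-4)*2105 = (1/7)*2105 = 2105/7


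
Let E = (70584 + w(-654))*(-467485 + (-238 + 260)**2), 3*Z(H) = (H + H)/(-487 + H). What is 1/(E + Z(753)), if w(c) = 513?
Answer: -133/4415915222650 ≈ -3.0118e-11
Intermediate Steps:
Z(H) = 2*H/(3*(-487 + H)) (Z(H) = ((H + H)/(-487 + H))/3 = ((2*H)/(-487 + H))/3 = (2*H/(-487 + H))/3 = 2*H/(3*(-487 + H)))
E = -33202370097 (E = (70584 + 513)*(-467485 + (-238 + 260)**2) = 71097*(-467485 + 22**2) = 71097*(-467485 + 484) = 71097*(-467001) = -33202370097)
1/(E + Z(753)) = 1/(-33202370097 + (2/3)*753/(-487 + 753)) = 1/(-33202370097 + (2/3)*753/266) = 1/(-33202370097 + (2/3)*753*(1/266)) = 1/(-33202370097 + 251/133) = 1/(-4415915222650/133) = -133/4415915222650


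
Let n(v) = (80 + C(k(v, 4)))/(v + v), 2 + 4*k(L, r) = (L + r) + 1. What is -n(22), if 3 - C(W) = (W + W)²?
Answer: 293/176 ≈ 1.6648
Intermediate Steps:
k(L, r) = -¼ + L/4 + r/4 (k(L, r) = -½ + ((L + r) + 1)/4 = -½ + (1 + L + r)/4 = -½ + (¼ + L/4 + r/4) = -¼ + L/4 + r/4)
C(W) = 3 - 4*W² (C(W) = 3 - (W + W)² = 3 - (2*W)² = 3 - 4*W²)
n(v) = (83 - 4*(¾ + v/4)²)/(2*v) (n(v) = (80 + (3 - 4*(-¼ + v/4 + (¼)*4)²))/(v + v) = (80 + (3 - 4*(-¼ + v/4 + 1)²))/((2*v)) = (80 + (3 - 4*(¾ + v/4)²))*(1/(2*v)) = (83 - 4*(¾ + v/4)²)*(1/(2*v)) = (83 - 4*(¾ + v/4)²)/(2*v))
-n(22) = -(332 - (3 + 22)²)/(8*22) = -(332 - 1*25²)/(8*22) = -(332 - 1*625)/(8*22) = -(332 - 625)/(8*22) = -(-293)/(8*22) = -1*(-293/176) = 293/176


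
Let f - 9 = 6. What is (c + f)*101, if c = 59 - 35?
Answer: 3939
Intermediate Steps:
c = 24
f = 15 (f = 9 + 6 = 15)
(c + f)*101 = (24 + 15)*101 = 39*101 = 3939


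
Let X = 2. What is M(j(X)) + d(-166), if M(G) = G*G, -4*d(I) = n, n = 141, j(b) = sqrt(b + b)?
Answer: -125/4 ≈ -31.250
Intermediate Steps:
j(b) = sqrt(2)*sqrt(b) (j(b) = sqrt(2*b) = sqrt(2)*sqrt(b))
d(I) = -141/4 (d(I) = -1/4*141 = -141/4)
M(G) = G**2
M(j(X)) + d(-166) = (sqrt(2)*sqrt(2))**2 - 141/4 = 2**2 - 141/4 = 4 - 141/4 = -125/4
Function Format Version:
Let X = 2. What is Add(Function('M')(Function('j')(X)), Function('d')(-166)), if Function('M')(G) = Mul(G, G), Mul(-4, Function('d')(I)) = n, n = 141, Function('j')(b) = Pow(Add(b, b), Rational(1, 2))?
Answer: Rational(-125, 4) ≈ -31.250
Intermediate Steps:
Function('j')(b) = Mul(Pow(2, Rational(1, 2)), Pow(b, Rational(1, 2))) (Function('j')(b) = Pow(Mul(2, b), Rational(1, 2)) = Mul(Pow(2, Rational(1, 2)), Pow(b, Rational(1, 2))))
Function('d')(I) = Rational(-141, 4) (Function('d')(I) = Mul(Rational(-1, 4), 141) = Rational(-141, 4))
Function('M')(G) = Pow(G, 2)
Add(Function('M')(Function('j')(X)), Function('d')(-166)) = Add(Pow(Mul(Pow(2, Rational(1, 2)), Pow(2, Rational(1, 2))), 2), Rational(-141, 4)) = Add(Pow(2, 2), Rational(-141, 4)) = Add(4, Rational(-141, 4)) = Rational(-125, 4)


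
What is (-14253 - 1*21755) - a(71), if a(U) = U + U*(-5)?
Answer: -35724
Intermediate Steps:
a(U) = -4*U (a(U) = U - 5*U = -4*U)
(-14253 - 1*21755) - a(71) = (-14253 - 1*21755) - (-4)*71 = (-14253 - 21755) - 1*(-284) = -36008 + 284 = -35724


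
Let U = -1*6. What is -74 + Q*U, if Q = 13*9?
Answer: -776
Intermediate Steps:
U = -6
Q = 117
-74 + Q*U = -74 + 117*(-6) = -74 - 702 = -776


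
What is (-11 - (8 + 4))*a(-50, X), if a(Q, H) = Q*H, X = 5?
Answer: 5750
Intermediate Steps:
a(Q, H) = H*Q
(-11 - (8 + 4))*a(-50, X) = (-11 - (8 + 4))*(5*(-50)) = (-11 - 1*12)*(-250) = (-11 - 12)*(-250) = -23*(-250) = 5750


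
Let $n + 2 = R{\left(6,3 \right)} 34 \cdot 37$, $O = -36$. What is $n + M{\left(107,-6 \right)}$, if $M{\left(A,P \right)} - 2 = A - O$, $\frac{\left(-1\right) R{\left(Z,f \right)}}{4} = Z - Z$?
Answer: $143$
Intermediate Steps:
$R{\left(Z,f \right)} = 0$ ($R{\left(Z,f \right)} = - 4 \left(Z - Z\right) = \left(-4\right) 0 = 0$)
$M{\left(A,P \right)} = 38 + A$ ($M{\left(A,P \right)} = 2 + \left(A - -36\right) = 2 + \left(A + 36\right) = 2 + \left(36 + A\right) = 38 + A$)
$n = -2$ ($n = -2 + 0 \cdot 34 \cdot 37 = -2 + 0 \cdot 37 = -2 + 0 = -2$)
$n + M{\left(107,-6 \right)} = -2 + \left(38 + 107\right) = -2 + 145 = 143$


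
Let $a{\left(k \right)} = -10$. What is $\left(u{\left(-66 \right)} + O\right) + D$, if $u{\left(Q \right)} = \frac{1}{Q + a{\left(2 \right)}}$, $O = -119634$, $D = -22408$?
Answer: $- \frac{10795193}{76} \approx -1.4204 \cdot 10^{5}$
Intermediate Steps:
$u{\left(Q \right)} = \frac{1}{-10 + Q}$ ($u{\left(Q \right)} = \frac{1}{Q - 10} = \frac{1}{-10 + Q}$)
$\left(u{\left(-66 \right)} + O\right) + D = \left(\frac{1}{-10 - 66} - 119634\right) - 22408 = \left(\frac{1}{-76} - 119634\right) - 22408 = \left(- \frac{1}{76} - 119634\right) - 22408 = - \frac{9092185}{76} - 22408 = - \frac{10795193}{76}$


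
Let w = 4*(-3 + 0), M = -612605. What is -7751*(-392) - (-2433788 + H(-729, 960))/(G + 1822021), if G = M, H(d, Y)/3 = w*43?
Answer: 459335291801/151177 ≈ 3.0384e+6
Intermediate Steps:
w = -12 (w = 4*(-3) = -12)
H(d, Y) = -1548 (H(d, Y) = 3*(-12*43) = 3*(-516) = -1548)
G = -612605
-7751*(-392) - (-2433788 + H(-729, 960))/(G + 1822021) = -7751*(-392) - (-2433788 - 1548)/(-612605 + 1822021) = 3038392 - (-2435336)/1209416 = 3038392 - 1*(-304417/151177) = 3038392 + 304417/151177 = 459335291801/151177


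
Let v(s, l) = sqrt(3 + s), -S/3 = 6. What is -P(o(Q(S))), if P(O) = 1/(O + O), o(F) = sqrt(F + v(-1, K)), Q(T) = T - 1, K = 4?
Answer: I/(2*sqrt(19 - sqrt(2))) ≈ 0.11923*I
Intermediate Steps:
S = -18 (S = -3*6 = -18)
Q(T) = -1 + T
o(F) = sqrt(F + sqrt(2)) (o(F) = sqrt(F + sqrt(3 - 1)) = sqrt(F + sqrt(2)))
P(O) = 1/(2*O)
-P(o(Q(S))) = -1/(2*(sqrt((-1 - 18) + sqrt(2)))) = -1/(2*(sqrt(-19 + sqrt(2)))) = -1/(2*sqrt(-19 + sqrt(2)))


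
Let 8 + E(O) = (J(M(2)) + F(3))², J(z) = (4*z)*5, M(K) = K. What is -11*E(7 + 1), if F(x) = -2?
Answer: -15796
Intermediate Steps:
J(z) = 20*z
E(O) = 1436 (E(O) = -8 + (20*2 - 2)² = -8 + (40 - 2)² = -8 + 38² = -8 + 1444 = 1436)
-11*E(7 + 1) = -11*1436 = -15796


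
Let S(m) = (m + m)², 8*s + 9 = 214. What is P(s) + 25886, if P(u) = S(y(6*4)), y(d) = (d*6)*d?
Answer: 47801630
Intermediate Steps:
s = 205/8 (s = -9/8 + (⅛)*214 = -9/8 + 107/4 = 205/8 ≈ 25.625)
y(d) = 6*d² (y(d) = (6*d)*d = 6*d²)
S(m) = 4*m² (S(m) = (2*m)² = 4*m²)
P(u) = 47775744 (P(u) = 4*(6*(6*4)²)² = 4*(6*24²)² = 4*(6*576)² = 4*3456² = 4*11943936 = 47775744)
P(s) + 25886 = 47775744 + 25886 = 47801630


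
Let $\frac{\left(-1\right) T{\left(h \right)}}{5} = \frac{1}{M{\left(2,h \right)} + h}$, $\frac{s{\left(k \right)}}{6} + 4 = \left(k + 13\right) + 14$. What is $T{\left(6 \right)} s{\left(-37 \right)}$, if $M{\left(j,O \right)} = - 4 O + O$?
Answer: $-35$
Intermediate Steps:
$M{\left(j,O \right)} = - 3 O$
$s{\left(k \right)} = 138 + 6 k$ ($s{\left(k \right)} = -24 + 6 \left(\left(k + 13\right) + 14\right) = -24 + 6 \left(\left(13 + k\right) + 14\right) = -24 + 6 \left(27 + k\right) = -24 + \left(162 + 6 k\right) = 138 + 6 k$)
$T{\left(h \right)} = \frac{5}{2 h}$ ($T{\left(h \right)} = - \frac{5}{- 3 h + h} = - \frac{5}{\left(-2\right) h} = - 5 \left(- \frac{1}{2 h}\right) = \frac{5}{2 h}$)
$T{\left(6 \right)} s{\left(-37 \right)} = \frac{5}{2 \cdot 6} \left(138 + 6 \left(-37\right)\right) = \frac{5}{2} \cdot \frac{1}{6} \left(138 - 222\right) = \frac{5}{12} \left(-84\right) = -35$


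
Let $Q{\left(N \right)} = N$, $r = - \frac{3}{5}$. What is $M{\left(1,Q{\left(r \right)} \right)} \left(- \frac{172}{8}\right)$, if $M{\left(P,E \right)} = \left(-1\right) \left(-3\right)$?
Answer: $- \frac{129}{2} \approx -64.5$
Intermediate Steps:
$r = - \frac{3}{5}$ ($r = \left(-3\right) \frac{1}{5} = - \frac{3}{5} \approx -0.6$)
$M{\left(P,E \right)} = 3$
$M{\left(1,Q{\left(r \right)} \right)} \left(- \frac{172}{8}\right) = 3 \left(- \frac{172}{8}\right) = 3 \left(\left(-172\right) \frac{1}{8}\right) = 3 \left(- \frac{43}{2}\right) = - \frac{129}{2}$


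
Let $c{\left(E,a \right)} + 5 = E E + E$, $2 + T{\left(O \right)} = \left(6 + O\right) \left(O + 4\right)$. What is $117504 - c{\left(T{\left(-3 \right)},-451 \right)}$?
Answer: $117507$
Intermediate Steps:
$T{\left(O \right)} = -2 + \left(4 + O\right) \left(6 + O\right)$ ($T{\left(O \right)} = -2 + \left(6 + O\right) \left(O + 4\right) = -2 + \left(6 + O\right) \left(4 + O\right) = -2 + \left(4 + O\right) \left(6 + O\right)$)
$c{\left(E,a \right)} = -5 + E + E^{2}$ ($c{\left(E,a \right)} = -5 + \left(E E + E\right) = -5 + \left(E^{2} + E\right) = -5 + \left(E + E^{2}\right) = -5 + E + E^{2}$)
$117504 - c{\left(T{\left(-3 \right)},-451 \right)} = 117504 - \left(-5 + \left(22 + \left(-3\right)^{2} + 10 \left(-3\right)\right) + \left(22 + \left(-3\right)^{2} + 10 \left(-3\right)\right)^{2}\right) = 117504 - \left(-5 + \left(22 + 9 - 30\right) + \left(22 + 9 - 30\right)^{2}\right) = 117504 - \left(-5 + 1 + 1^{2}\right) = 117504 - \left(-5 + 1 + 1\right) = 117504 - -3 = 117504 + 3 = 117507$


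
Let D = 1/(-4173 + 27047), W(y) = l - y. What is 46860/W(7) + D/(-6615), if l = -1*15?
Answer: -322293516301/151311510 ≈ -2130.0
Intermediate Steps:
l = -15
W(y) = -15 - y
D = 1/22874 ≈ 4.3718e-5
46860/W(7) + D/(-6615) = 46860/(-15 - 1*7) + (1/22874)/(-6615) = 46860/(-15 - 7) + (1/22874)*(-1/6615) = 46860/(-22) - 1/151311510 = 46860*(-1/22) - 1/151311510 = -2130 - 1/151311510 = -322293516301/151311510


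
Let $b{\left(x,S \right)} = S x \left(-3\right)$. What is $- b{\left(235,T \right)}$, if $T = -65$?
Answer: $-45825$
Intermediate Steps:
$b{\left(x,S \right)} = - 3 S x$
$- b{\left(235,T \right)} = - \left(-3\right) \left(-65\right) 235 = \left(-1\right) 45825 = -45825$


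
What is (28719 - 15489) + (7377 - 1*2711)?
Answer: 17896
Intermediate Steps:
(28719 - 15489) + (7377 - 1*2711) = 13230 + (7377 - 2711) = 13230 + 4666 = 17896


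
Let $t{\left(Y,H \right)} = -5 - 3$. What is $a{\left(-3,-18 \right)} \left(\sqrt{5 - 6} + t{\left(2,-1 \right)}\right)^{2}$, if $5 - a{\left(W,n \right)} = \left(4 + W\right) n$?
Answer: $1449 - 368 i \approx 1449.0 - 368.0 i$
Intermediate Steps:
$t{\left(Y,H \right)} = -8$ ($t{\left(Y,H \right)} = -5 - 3 = -8$)
$a{\left(W,n \right)} = 5 - n \left(4 + W\right)$ ($a{\left(W,n \right)} = 5 - \left(4 + W\right) n = 5 - n \left(4 + W\right)$)
$a{\left(-3,-18 \right)} \left(\sqrt{5 - 6} + t{\left(2,-1 \right)}\right)^{2} = \left(5 - -72 - \left(-3\right) \left(-18\right)\right) \left(\sqrt{5 - 6} - 8\right)^{2} = \left(5 + 72 - 54\right) \left(\sqrt{-1} - 8\right)^{2} = 23 \left(i - 8\right)^{2} = 23 \left(-8 + i\right)^{2}$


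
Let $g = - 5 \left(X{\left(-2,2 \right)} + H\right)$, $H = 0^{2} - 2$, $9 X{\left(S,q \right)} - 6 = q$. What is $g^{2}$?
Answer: $\frac{2500}{81} \approx 30.864$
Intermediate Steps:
$X{\left(S,q \right)} = \frac{2}{3} + \frac{q}{9}$
$H = -2$ ($H = 0 - 2 = -2$)
$g = \frac{50}{9}$ ($g = - 5 \left(\left(\frac{2}{3} + \frac{1}{9} \cdot 2\right) - 2\right) = - 5 \left(\left(\frac{2}{3} + \frac{2}{9}\right) - 2\right) = - 5 \left(\frac{8}{9} - 2\right) = \left(-5\right) \left(- \frac{10}{9}\right) = \frac{50}{9} \approx 5.5556$)
$g^{2} = \left(\frac{50}{9}\right)^{2} = \frac{2500}{81}$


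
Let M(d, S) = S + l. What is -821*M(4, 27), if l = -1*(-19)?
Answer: -37766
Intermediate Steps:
l = 19
M(d, S) = 19 + S (M(d, S) = S + 19 = 19 + S)
-821*M(4, 27) = -821*(19 + 27) = -821*46 = -37766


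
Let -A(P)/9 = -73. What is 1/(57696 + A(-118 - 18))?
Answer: 1/58353 ≈ 1.7137e-5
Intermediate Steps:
A(P) = 657 (A(P) = -9*(-73) = 657)
1/(57696 + A(-118 - 18)) = 1/(57696 + 657) = 1/58353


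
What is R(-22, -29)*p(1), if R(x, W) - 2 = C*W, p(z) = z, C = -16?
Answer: 466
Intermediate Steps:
R(x, W) = 2 - 16*W
R(-22, -29)*p(1) = (2 - 16*(-29))*1 = (2 + 464)*1 = 466*1 = 466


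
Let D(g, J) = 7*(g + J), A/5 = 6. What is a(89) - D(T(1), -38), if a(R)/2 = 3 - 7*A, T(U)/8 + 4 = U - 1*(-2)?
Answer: -92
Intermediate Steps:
A = 30 (A = 5*6 = 30)
T(U) = -16 + 8*U (T(U) = -32 + 8*(U - 1*(-2)) = -32 + 8*(U + 2) = -32 + 8*(2 + U) = -32 + (16 + 8*U) = -16 + 8*U)
D(g, J) = 7*J + 7*g (D(g, J) = 7*(J + g) = 7*J + 7*g)
a(R) = -414 (a(R) = 2*(3 - 7*30) = 2*(3 - 210) = 2*(-207) = -414)
a(89) - D(T(1), -38) = -414 - (7*(-38) + 7*(-16 + 8*1)) = -414 - (-266 + 7*(-16 + 8)) = -414 - (-266 + 7*(-8)) = -414 - (-266 - 56) = -414 - 1*(-322) = -414 + 322 = -92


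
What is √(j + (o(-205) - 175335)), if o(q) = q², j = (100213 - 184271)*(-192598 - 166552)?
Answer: 7*√616108110 ≈ 1.7375e+5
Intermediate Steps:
j = 30189430700 (j = -84058*(-359150) = 30189430700)
√(j + (o(-205) - 175335)) = √(30189430700 + ((-205)² - 175335)) = √(30189430700 + (42025 - 175335)) = √(30189430700 - 133310) = √30189297390 = 7*√616108110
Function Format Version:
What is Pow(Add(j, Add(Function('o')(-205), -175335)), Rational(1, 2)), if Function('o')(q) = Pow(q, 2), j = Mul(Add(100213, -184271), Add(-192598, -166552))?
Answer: Mul(7, Pow(616108110, Rational(1, 2))) ≈ 1.7375e+5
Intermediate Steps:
j = 30189430700 (j = Mul(-84058, -359150) = 30189430700)
Pow(Add(j, Add(Function('o')(-205), -175335)), Rational(1, 2)) = Pow(Add(30189430700, Add(Pow(-205, 2), -175335)), Rational(1, 2)) = Pow(Add(30189430700, Add(42025, -175335)), Rational(1, 2)) = Pow(Add(30189430700, -133310), Rational(1, 2)) = Pow(30189297390, Rational(1, 2)) = Mul(7, Pow(616108110, Rational(1, 2)))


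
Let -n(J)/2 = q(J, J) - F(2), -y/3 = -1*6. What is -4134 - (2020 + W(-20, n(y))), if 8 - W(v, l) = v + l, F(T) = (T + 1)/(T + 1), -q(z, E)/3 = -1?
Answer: -6186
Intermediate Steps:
q(z, E) = 3 (q(z, E) = -3*(-1) = 3)
F(T) = 1 (F(T) = (1 + T)/(1 + T) = 1)
y = 18 (y = -(-3)*6 = -3*(-6) = 18)
n(J) = -4 (n(J) = -2*(3 - 1*1) = -2*(3 - 1) = -2*2 = -4)
W(v, l) = 8 - l - v (W(v, l) = 8 - (v + l) = 8 - (l + v) = 8 + (-l - v) = 8 - l - v)
-4134 - (2020 + W(-20, n(y))) = -4134 - (2020 + (8 - 1*(-4) - 1*(-20))) = -4134 - (2020 + (8 + 4 + 20)) = -4134 - (2020 + 32) = -4134 - 1*2052 = -4134 - 2052 = -6186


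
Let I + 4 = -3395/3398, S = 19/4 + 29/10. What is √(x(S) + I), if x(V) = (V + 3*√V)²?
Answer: √(141297251749 + 15899398308*√85)/33980 ≈ 15.790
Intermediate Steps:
S = 153/20 (S = 19*(¼) + 29*(⅒) = 19/4 + 29/10 = 153/20 ≈ 7.6500)
I = -16987/3398 (I = -4 - 3395/3398 = -16987/3398 ≈ -4.9991)
√(x(S) + I) = √((153/20 + 3*√(153/20))² - 16987/3398) = √((153/20 + 3*(3*√85/10))² - 16987/3398) = √((153/20 + 9*√85/10)² - 16987/3398) = √(-16987/3398 + (153/20 + 9*√85/10)²)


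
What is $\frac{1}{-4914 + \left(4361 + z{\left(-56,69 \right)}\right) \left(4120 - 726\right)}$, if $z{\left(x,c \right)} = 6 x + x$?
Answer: $\frac{1}{13465872} \approx 7.4262 \cdot 10^{-8}$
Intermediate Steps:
$z{\left(x,c \right)} = 7 x$
$\frac{1}{-4914 + \left(4361 + z{\left(-56,69 \right)}\right) \left(4120 - 726\right)} = \frac{1}{-4914 + \left(4361 + 7 \left(-56\right)\right) \left(4120 - 726\right)} = \frac{1}{-4914 + \left(4361 - 392\right) \left(4120 - 726\right)} = \frac{1}{-4914 + 3969 \cdot 3394} = \frac{1}{-4914 + 13470786} = \frac{1}{13465872}$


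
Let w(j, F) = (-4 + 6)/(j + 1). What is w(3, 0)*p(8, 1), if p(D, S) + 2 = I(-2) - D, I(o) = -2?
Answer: -6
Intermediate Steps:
w(j, F) = 2/(1 + j)
p(D, S) = -4 - D (p(D, S) = -2 + (-2 - D) = -4 - D)
w(3, 0)*p(8, 1) = (2/(1 + 3))*(-4 - 1*8) = (2/4)*(-4 - 8) = (2*(¼))*(-12) = (½)*(-12) = -6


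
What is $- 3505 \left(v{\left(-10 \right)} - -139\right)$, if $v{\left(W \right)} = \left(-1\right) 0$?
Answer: $-487195$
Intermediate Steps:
$v{\left(W \right)} = 0$
$- 3505 \left(v{\left(-10 \right)} - -139\right) = - 3505 \left(0 - -139\right) = - 3505 \left(0 + 139\right) = \left(-3505\right) 139 = -487195$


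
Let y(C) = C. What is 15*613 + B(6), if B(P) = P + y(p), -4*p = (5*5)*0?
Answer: 9201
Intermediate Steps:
p = 0 (p = -5*5*0/4 = -25*0/4 = -1/4*0 = 0)
B(P) = P (B(P) = P + 0 = P)
15*613 + B(6) = 15*613 + 6 = 9195 + 6 = 9201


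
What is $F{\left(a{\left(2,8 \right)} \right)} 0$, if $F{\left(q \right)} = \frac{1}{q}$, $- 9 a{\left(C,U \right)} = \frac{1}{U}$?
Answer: $0$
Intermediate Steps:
$a{\left(C,U \right)} = - \frac{1}{9 U}$
$F{\left(a{\left(2,8 \right)} \right)} 0 = \frac{1}{\left(- \frac{1}{9}\right) \frac{1}{8}} \cdot 0 = \frac{1}{- \frac{1}{72}} \cdot 0 = \left(-72\right) 0 = 0$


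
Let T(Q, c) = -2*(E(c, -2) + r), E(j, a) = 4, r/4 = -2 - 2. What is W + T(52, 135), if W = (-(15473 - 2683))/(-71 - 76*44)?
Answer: 18950/683 ≈ 27.745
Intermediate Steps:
r = -16 (r = 4*(-2 - 2) = 4*(-4) = -16)
T(Q, c) = 24 (T(Q, c) = -2*(4 - 16) = -2*(-12) = 24)
W = 2558/683 (W = (-1*12790)/(-71 - 3344) = -12790/(-3415) = -12790*(-1/3415) = 2558/683 ≈ 3.7452)
W + T(52, 135) = 2558/683 + 24 = 18950/683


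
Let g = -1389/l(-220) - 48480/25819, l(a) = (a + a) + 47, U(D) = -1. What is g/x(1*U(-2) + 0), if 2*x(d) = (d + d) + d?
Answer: -11206634/10146867 ≈ -1.1044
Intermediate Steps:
x(d) = 3*d/2 (x(d) = ((d + d) + d)/2 = (2*d + d)/2 = (3*d)/2 = 3*d/2)
l(a) = 47 + 2*a (l(a) = 2*a + 47 = 47 + 2*a)
g = 5603317/3382289 (g = -1389/(47 + 2*(-220)) - 48480/25819 = -1389/(47 - 440) - 48480*1/25819 = -1389/(-393) - 48480/25819 = -1389*(-1/393) - 48480/25819 = 463/131 - 48480/25819 = 5603317/3382289 ≈ 1.6567)
g/x(1*U(-2) + 0) = 5603317/(3382289*((3*(1*(-1) + 0)/2))) = 5603317/(3382289*((3*(-1 + 0)/2))) = 5603317/(3382289*(((3/2)*(-1)))) = 5603317/(3382289*(-3/2)) = (5603317/3382289)*(-⅔) = -11206634/10146867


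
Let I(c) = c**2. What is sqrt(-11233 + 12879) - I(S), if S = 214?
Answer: -45796 + sqrt(1646) ≈ -45755.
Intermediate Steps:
sqrt(-11233 + 12879) - I(S) = sqrt(-11233 + 12879) - 1*214**2 = sqrt(1646) - 1*45796 = sqrt(1646) - 45796 = -45796 + sqrt(1646)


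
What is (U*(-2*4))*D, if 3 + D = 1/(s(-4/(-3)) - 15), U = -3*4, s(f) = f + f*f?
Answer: -31680/107 ≈ -296.07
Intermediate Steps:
s(f) = f + f²
U = -12
D = -330/107 (D = -3 + 1/((-4/(-3))*(1 - 4/(-3)) - 15) = -3 + 1/((-4*(-⅓))*(1 - 4*(-⅓)) - 15) = -3 + 1/(4*(1 + 4/3)/3 - 15) = -3 + 1/((4/3)*(7/3) - 15) = -3 + 1/(28/9 - 15) = -3 + 1/(-107/9) = -3 - 9/107 = -330/107 ≈ -3.0841)
(U*(-2*4))*D = -(-24)*4*(-330/107) = -12*(-8)*(-330/107) = 96*(-330/107) = -31680/107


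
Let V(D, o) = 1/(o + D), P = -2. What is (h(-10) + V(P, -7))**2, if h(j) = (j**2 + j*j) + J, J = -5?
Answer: 3076516/81 ≈ 37982.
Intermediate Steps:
h(j) = -5 + 2*j**2 (h(j) = (j**2 + j*j) - 5 = (j**2 + j**2) - 5 = 2*j**2 - 5 = -5 + 2*j**2)
V(D, o) = 1/(D + o)
(h(-10) + V(P, -7))**2 = ((-5 + 2*(-10)**2) + 1/(-2 - 7))**2 = ((-5 + 2*100) + 1/(-9))**2 = ((-5 + 200) - 1/9)**2 = (195 - 1/9)**2 = (1754/9)**2 = 3076516/81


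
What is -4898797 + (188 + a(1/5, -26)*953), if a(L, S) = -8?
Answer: -4906233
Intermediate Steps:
-4898797 + (188 + a(1/5, -26)*953) = -4898797 + (188 - 8*953) = -4898797 + (188 - 7624) = -4898797 - 7436 = -4906233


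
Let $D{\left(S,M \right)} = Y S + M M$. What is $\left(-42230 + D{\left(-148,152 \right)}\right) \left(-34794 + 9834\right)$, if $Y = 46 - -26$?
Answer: $743358720$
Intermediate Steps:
$Y = 72$ ($Y = 46 + 26 = 72$)
$D{\left(S,M \right)} = M^{2} + 72 S$ ($D{\left(S,M \right)} = 72 S + M M = 72 S + M^{2} = M^{2} + 72 S$)
$\left(-42230 + D{\left(-148,152 \right)}\right) \left(-34794 + 9834\right) = \left(-42230 + \left(152^{2} + 72 \left(-148\right)\right)\right) \left(-34794 + 9834\right) = \left(-42230 + \left(23104 - 10656\right)\right) \left(-24960\right) = \left(-42230 + 12448\right) \left(-24960\right) = \left(-29782\right) \left(-24960\right) = 743358720$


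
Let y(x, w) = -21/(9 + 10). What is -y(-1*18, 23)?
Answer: 21/19 ≈ 1.1053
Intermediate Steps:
y(x, w) = -21/19
-y(-1*18, 23) = -1*(-21/19) = 21/19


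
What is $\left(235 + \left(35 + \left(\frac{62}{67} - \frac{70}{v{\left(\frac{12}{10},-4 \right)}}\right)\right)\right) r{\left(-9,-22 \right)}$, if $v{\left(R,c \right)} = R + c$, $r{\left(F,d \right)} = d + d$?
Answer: $- \frac{872388}{67} \approx -13021.0$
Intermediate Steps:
$r{\left(F,d \right)} = 2 d$
$\left(235 + \left(35 + \left(\frac{62}{67} - \frac{70}{v{\left(\frac{12}{10},-4 \right)}}\right)\right)\right) r{\left(-9,-22 \right)} = \left(235 + \left(35 - \left(- \frac{62}{67} + \frac{70}{\frac{12}{10} - 4}\right)\right)\right) 2 \left(-22\right) = \left(235 + \left(35 - \left(- \frac{62}{67} + \frac{70}{12 \cdot \frac{1}{10} - 4}\right)\right)\right) \left(-44\right) = \left(235 + \left(35 - \left(- \frac{62}{67} + \frac{70}{\frac{6}{5} - 4}\right)\right)\right) \left(-44\right) = \left(235 + \left(35 - \left(- \frac{62}{67} + \frac{70}{- \frac{14}{5}}\right)\right)\right) \left(-44\right) = \left(235 + \left(35 + \left(\frac{62}{67} - -25\right)\right)\right) \left(-44\right) = \left(235 + \left(35 + \left(\frac{62}{67} + 25\right)\right)\right) \left(-44\right) = \left(235 + \left(35 + \frac{1737}{67}\right)\right) \left(-44\right) = \left(235 + \frac{4082}{67}\right) \left(-44\right) = \frac{19827}{67} \left(-44\right) = - \frac{872388}{67}$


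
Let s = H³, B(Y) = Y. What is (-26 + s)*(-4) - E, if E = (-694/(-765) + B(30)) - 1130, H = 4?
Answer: 724526/765 ≈ 947.09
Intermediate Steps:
s = 64 (s = 4³ = 64)
E = -840806/765 (E = (-694/(-765) + 30) - 1130 = (-694*(-1/765) + 30) - 1130 = (694/765 + 30) - 1130 = 23644/765 - 1130 = -840806/765 ≈ -1099.1)
(-26 + s)*(-4) - E = (-26 + 64)*(-4) - 1*(-840806/765) = 38*(-4) + 840806/765 = -152 + 840806/765 = 724526/765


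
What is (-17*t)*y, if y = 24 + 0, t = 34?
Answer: -13872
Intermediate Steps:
y = 24
(-17*t)*y = -17*34*24 = -578*24 = -13872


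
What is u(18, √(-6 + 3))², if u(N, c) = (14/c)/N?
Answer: -49/243 ≈ -0.20165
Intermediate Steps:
u(N, c) = 14/(N*c)
u(18, √(-6 + 3))² = (14/(18*√(-6 + 3)))² = (14*(1/18)/√(-3))² = (14*(1/18)/(I*√3))² = (14*(1/18)*(-I*√3/3))² = (-7*I*√3/27)² = -49/243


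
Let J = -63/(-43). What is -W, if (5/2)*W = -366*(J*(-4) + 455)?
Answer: 14137116/215 ≈ 65754.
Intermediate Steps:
J = 63/43 (J = -63*(-1/43) = 63/43 ≈ 1.4651)
W = -14137116/215 (W = 2*(-366*((63/43)*(-4) + 455))/5 = 2*(-366*(-252/43 + 455))/5 = 2*(-366*19313/43)/5 = (⅖)*(-7068558/43) = -14137116/215 ≈ -65754.)
-W = -1*(-14137116/215) = 14137116/215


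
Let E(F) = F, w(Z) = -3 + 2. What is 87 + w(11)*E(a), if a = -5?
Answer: 92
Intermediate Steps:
w(Z) = -1
87 + w(11)*E(a) = 87 - 1*(-5) = 87 + 5 = 92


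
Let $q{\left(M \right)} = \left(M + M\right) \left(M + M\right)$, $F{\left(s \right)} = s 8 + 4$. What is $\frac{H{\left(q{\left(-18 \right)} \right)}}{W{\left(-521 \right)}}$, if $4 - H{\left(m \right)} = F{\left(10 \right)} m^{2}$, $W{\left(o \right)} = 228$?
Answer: $- \frac{35271935}{57} \approx -6.1881 \cdot 10^{5}$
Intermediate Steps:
$F{\left(s \right)} = 4 + 8 s$ ($F{\left(s \right)} = 8 s + 4 = 4 + 8 s$)
$q{\left(M \right)} = 4 M^{2}$ ($q{\left(M \right)} = 2 M 2 M = 4 M^{2}$)
$H{\left(m \right)} = 4 - 84 m^{2}$ ($H{\left(m \right)} = 4 - \left(4 + 8 \cdot 10\right) m^{2} = 4 - \left(4 + 80\right) m^{2} = 4 - 84 m^{2}$)
$\frac{H{\left(q{\left(-18 \right)} \right)}}{W{\left(-521 \right)}} = \frac{4 - 84 \left(4 \left(-18\right)^{2}\right)^{2}}{228} = \left(4 - 84 \left(4 \cdot 324\right)^{2}\right) \frac{1}{228} = \left(4 - 84 \cdot 1296^{2}\right) \frac{1}{228} = \left(4 - 141087744\right) \frac{1}{228} = \left(-141087740\right) \frac{1}{228} = - \frac{35271935}{57}$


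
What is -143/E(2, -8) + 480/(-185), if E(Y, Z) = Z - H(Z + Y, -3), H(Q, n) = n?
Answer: 4811/185 ≈ 26.005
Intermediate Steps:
E(Y, Z) = 3 + Z (E(Y, Z) = Z - 1*(-3) = Z + 3 = 3 + Z)
-143/E(2, -8) + 480/(-185) = -143/(3 - 8) + 480/(-185) = -143/(-5) + 480*(-1/185) = -143*(-⅕) - 96/37 = 143/5 - 96/37 = 4811/185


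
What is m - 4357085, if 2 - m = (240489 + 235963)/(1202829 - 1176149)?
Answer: -29061862723/6670 ≈ -4.3571e+6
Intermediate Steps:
m = -105773/6670 (m = 2 - (240489 + 235963)/(1202829 - 1176149) = 2 - 476452/26680 = 2 - 1*119113/6670 = 2 - 119113/6670 = -105773/6670 ≈ -15.858)
m - 4357085 = -105773/6670 - 4357085 = -29061862723/6670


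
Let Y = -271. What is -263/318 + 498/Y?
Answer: -229637/86178 ≈ -2.6647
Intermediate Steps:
-263/318 + 498/Y = -263/318 + 498/(-271) = -263*1/318 + 498*(-1/271) = -263/318 - 498/271 = -229637/86178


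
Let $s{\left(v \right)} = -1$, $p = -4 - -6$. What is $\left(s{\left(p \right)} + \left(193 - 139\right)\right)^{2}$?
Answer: $2809$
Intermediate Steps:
$p = 2$ ($p = -4 + 6 = 2$)
$\left(s{\left(p \right)} + \left(193 - 139\right)\right)^{2} = \left(-1 + \left(193 - 139\right)\right)^{2} = \left(-1 + 54\right)^{2} = 53^{2} = 2809$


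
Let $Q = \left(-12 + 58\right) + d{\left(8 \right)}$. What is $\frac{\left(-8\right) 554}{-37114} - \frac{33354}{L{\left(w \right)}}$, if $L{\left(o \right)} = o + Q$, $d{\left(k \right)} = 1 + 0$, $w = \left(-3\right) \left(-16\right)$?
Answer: $- \frac{618739658}{1762915} \approx -350.98$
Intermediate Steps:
$w = 48$
$d{\left(k \right)} = 1$
$Q = 47$ ($Q = \left(-12 + 58\right) + 1 = 46 + 1 = 47$)
$L{\left(o \right)} = 47 + o$ ($L{\left(o \right)} = o + 47 = 47 + o$)
$\frac{\left(-8\right) 554}{-37114} - \frac{33354}{L{\left(w \right)}} = \frac{\left(-8\right) 554}{-37114} - \frac{33354}{47 + 48} = \left(-4432\right) \left(- \frac{1}{37114}\right) - \frac{33354}{95} = \frac{2216}{18557} - \frac{33354}{95} = - \frac{618739658}{1762915}$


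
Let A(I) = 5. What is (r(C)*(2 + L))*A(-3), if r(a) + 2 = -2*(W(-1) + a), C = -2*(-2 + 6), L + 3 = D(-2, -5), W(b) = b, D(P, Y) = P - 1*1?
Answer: -320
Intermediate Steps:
D(P, Y) = -1 + P (D(P, Y) = P - 1 = -1 + P)
L = -6 (L = -3 + (-1 - 2) = -3 - 3 = -6)
C = -8 (C = -2*4 = -8)
r(a) = -2*a (r(a) = -2 - 2*(-1 + a) = -2 + (2 - 2*a) = -2*a)
(r(C)*(2 + L))*A(-3) = ((-2*(-8))*(2 - 6))*5 = (16*(-4))*5 = -64*5 = -320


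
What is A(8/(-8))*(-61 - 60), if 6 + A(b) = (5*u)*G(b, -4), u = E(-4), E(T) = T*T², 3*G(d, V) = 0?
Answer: 726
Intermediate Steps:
G(d, V) = 0 (G(d, V) = (⅓)*0 = 0)
E(T) = T³
u = -64 (u = (-4)³ = -64)
A(b) = -6 (A(b) = -6 + (5*(-64))*0 = -6 - 320*0 = -6 + 0 = -6)
A(8/(-8))*(-61 - 60) = -6*(-61 - 60) = -6*(-121) = 726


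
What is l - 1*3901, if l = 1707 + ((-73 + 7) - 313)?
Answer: -2573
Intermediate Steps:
l = 1328 (l = 1707 + (-66 - 313) = 1707 - 379 = 1328)
l - 1*3901 = 1328 - 1*3901 = 1328 - 3901 = -2573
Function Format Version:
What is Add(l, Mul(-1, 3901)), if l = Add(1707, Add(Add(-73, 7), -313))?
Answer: -2573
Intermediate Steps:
l = 1328 (l = Add(1707, Add(-66, -313)) = Add(1707, -379) = 1328)
Add(l, Mul(-1, 3901)) = Add(1328, Mul(-1, 3901)) = Add(1328, -3901) = -2573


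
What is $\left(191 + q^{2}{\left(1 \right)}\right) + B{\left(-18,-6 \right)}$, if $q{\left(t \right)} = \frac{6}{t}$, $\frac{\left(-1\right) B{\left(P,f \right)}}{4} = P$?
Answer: $299$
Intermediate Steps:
$B{\left(P,f \right)} = - 4 P$
$\left(191 + q^{2}{\left(1 \right)}\right) + B{\left(-18,-6 \right)} = \left(191 + \left(\frac{6}{1}\right)^{2}\right) - -72 = \left(191 + \left(6 \cdot 1\right)^{2}\right) + 72 = \left(191 + 6^{2}\right) + 72 = \left(191 + 36\right) + 72 = 227 + 72 = 299$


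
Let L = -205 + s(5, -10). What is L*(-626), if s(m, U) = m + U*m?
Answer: 156500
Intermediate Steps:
L = -250 (L = -205 + 5*(1 - 10) = -205 + 5*(-9) = -205 - 45 = -250)
L*(-626) = -250*(-626) = 156500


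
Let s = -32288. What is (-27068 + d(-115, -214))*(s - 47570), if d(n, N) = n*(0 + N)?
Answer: 196290964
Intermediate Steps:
d(n, N) = N*n (d(n, N) = n*N = N*n)
(-27068 + d(-115, -214))*(s - 47570) = (-27068 - 214*(-115))*(-32288 - 47570) = (-27068 + 24610)*(-79858) = -2458*(-79858) = 196290964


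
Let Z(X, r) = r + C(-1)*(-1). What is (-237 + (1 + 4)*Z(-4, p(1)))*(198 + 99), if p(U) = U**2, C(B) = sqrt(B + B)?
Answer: -68904 - 1485*I*sqrt(2) ≈ -68904.0 - 2100.1*I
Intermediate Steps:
C(B) = sqrt(2)*sqrt(B) (C(B) = sqrt(2*B) = sqrt(2)*sqrt(B))
Z(X, r) = r - I*sqrt(2) (Z(X, r) = r + (sqrt(2)*sqrt(-1))*(-1) = r + (sqrt(2)*I)*(-1) = r + (I*sqrt(2))*(-1) = r - I*sqrt(2))
(-237 + (1 + 4)*Z(-4, p(1)))*(198 + 99) = (-237 + (1 + 4)*(1**2 - I*sqrt(2)))*(198 + 99) = (-237 + 5*(1 - I*sqrt(2)))*297 = (-237 + (5 - 5*I*sqrt(2)))*297 = (-232 - 5*I*sqrt(2))*297 = -68904 - 1485*I*sqrt(2)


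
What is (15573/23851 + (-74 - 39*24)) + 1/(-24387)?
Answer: -587091125470/581654337 ≈ -1009.3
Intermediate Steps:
(15573/23851 + (-74 - 39*24)) + 1/(-24387) = (15573*(1/23851) + (-74 - 936)) - 1/24387 = (15573/23851 - 1010) - 1/24387 = -24073937/23851 - 1/24387 = -587091125470/581654337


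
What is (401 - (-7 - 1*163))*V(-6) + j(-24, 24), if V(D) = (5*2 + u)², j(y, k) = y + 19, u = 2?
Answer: 82219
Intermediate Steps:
j(y, k) = 19 + y
V(D) = 144 (V(D) = (5*2 + 2)² = (10 + 2)² = 12² = 144)
(401 - (-7 - 1*163))*V(-6) + j(-24, 24) = (401 - (-7 - 1*163))*144 + (19 - 24) = (401 - (-7 - 163))*144 - 5 = (401 - 1*(-170))*144 - 5 = (401 + 170)*144 - 5 = 571*144 - 5 = 82224 - 5 = 82219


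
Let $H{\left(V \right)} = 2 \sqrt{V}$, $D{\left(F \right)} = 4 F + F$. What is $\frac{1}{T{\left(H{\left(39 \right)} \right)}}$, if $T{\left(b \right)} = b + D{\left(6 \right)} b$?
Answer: $\frac{\sqrt{39}}{2418} \approx 0.0025827$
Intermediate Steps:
$D{\left(F \right)} = 5 F$
$T{\left(b \right)} = 31 b$ ($T{\left(b \right)} = b + 5 \cdot 6 b = b + 30 b = 31 b$)
$\frac{1}{T{\left(H{\left(39 \right)} \right)}} = \frac{1}{31 \cdot 2 \sqrt{39}} = \frac{1}{62 \sqrt{39}} = \frac{\sqrt{39}}{2418}$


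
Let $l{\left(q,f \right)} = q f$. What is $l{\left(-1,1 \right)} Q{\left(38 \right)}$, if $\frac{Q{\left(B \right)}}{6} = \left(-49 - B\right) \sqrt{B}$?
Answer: $522 \sqrt{38} \approx 3217.8$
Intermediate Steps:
$l{\left(q,f \right)} = f q$
$Q{\left(B \right)} = 6 \sqrt{B} \left(-49 - B\right)$ ($Q{\left(B \right)} = 6 \left(-49 - B\right) \sqrt{B} = 6 \sqrt{B} \left(-49 - B\right)$)
$l{\left(-1,1 \right)} Q{\left(38 \right)} = 1 \left(-1\right) 6 \sqrt{38} \left(-49 - 38\right) = - 6 \sqrt{38} \left(-49 - 38\right) = - 6 \sqrt{38} \left(-87\right) = - \left(-522\right) \sqrt{38} = 522 \sqrt{38}$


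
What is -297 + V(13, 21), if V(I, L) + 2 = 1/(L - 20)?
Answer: -298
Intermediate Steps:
V(I, L) = -2 + 1/(-20 + L) (V(I, L) = -2 + 1/(L - 20) = -2 + 1/(-20 + L))
-297 + V(13, 21) = -297 + (41 - 2*21)/(-20 + 21) = -297 + (41 - 42)/1 = -297 + 1*(-1) = -297 - 1 = -298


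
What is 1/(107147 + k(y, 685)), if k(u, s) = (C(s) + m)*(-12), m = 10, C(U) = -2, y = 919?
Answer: 1/107051 ≈ 9.3413e-6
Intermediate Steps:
k(u, s) = -96 (k(u, s) = (-2 + 10)*(-12) = 8*(-12) = -96)
1/(107147 + k(y, 685)) = 1/(107147 - 96) = 1/107051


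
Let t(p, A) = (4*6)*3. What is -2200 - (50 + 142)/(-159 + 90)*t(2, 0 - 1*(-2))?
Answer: -45992/23 ≈ -1999.7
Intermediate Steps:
t(p, A) = 72 (t(p, A) = 24*3 = 72)
-2200 - (50 + 142)/(-159 + 90)*t(2, 0 - 1*(-2)) = -2200 - (50 + 142)/(-159 + 90)*72 = -2200 - 192/(-69)*72 = -2200 - 192*(-1/69)*72 = -2200 - (-64)*72/23 = -2200 - 1*(-4608/23) = -2200 + 4608/23 = -45992/23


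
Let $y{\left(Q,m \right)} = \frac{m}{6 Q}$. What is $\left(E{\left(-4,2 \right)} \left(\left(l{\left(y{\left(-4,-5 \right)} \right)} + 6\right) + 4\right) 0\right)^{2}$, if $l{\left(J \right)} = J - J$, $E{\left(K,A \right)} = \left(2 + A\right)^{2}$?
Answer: $0$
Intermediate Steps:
$y{\left(Q,m \right)} = \frac{m}{6 Q}$ ($y{\left(Q,m \right)} = m \frac{1}{6 Q} = \frac{m}{6 Q}$)
$l{\left(J \right)} = 0$
$\left(E{\left(-4,2 \right)} \left(\left(l{\left(y{\left(-4,-5 \right)} \right)} + 6\right) + 4\right) 0\right)^{2} = \left(\left(2 + 2\right)^{2} \left(\left(0 + 6\right) + 4\right) 0\right)^{2} = \left(4^{2} \left(6 + 4\right) 0\right)^{2} = \left(16 \cdot 10 \cdot 0\right)^{2} = \left(160 \cdot 0\right)^{2} = 0^{2} = 0$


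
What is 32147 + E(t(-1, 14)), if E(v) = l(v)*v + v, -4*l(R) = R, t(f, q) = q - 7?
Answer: 128567/4 ≈ 32142.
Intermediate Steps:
t(f, q) = -7 + q
l(R) = -R/4
E(v) = v - v²/4 (E(v) = (-v/4)*v + v = -v²/4 + v = v - v²/4)
32147 + E(t(-1, 14)) = 32147 + (-7 + 14)*(4 - (-7 + 14))/4 = 32147 + (¼)*7*(4 - 1*7) = 32147 + (¼)*7*(4 - 7) = 32147 + (¼)*7*(-3) = 32147 - 21/4 = 128567/4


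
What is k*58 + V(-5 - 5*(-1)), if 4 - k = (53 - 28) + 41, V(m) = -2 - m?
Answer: -3598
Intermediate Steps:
k = -62 (k = 4 - ((53 - 28) + 41) = 4 - (25 + 41) = 4 - 1*66 = 4 - 66 = -62)
k*58 + V(-5 - 5*(-1)) = -62*58 + (-2 - (-5 - 5*(-1))) = -3596 + (-2 - (-5 + 5)) = -3596 + (-2 - 1*0) = -3596 + (-2 + 0) = -3596 - 2 = -3598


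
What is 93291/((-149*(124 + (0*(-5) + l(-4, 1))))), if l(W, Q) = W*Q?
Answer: -31097/5960 ≈ -5.2176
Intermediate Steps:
l(W, Q) = Q*W
93291/((-149*(124 + (0*(-5) + l(-4, 1))))) = 93291/((-149*(124 + (0*(-5) + 1*(-4))))) = 93291/((-149*(124 + (0 - 4)))) = 93291/((-149*(124 - 4))) = 93291/((-149*120)) = 93291/(-17880) = 93291*(-1/17880) = -31097/5960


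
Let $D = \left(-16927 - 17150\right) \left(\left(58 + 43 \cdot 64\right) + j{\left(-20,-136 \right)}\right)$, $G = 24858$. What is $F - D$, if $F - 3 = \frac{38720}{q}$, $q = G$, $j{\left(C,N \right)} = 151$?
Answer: $\frac{1254110977360}{12429} \approx 1.009 \cdot 10^{8}$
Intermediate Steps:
$q = 24858$
$F = \frac{56647}{12429}$ ($F = 3 + \frac{38720}{24858} = 3 + 38720 \cdot \frac{1}{24858} = 3 + \frac{19360}{12429} = \frac{56647}{12429} \approx 4.5576$)
$D = -100901997$ ($D = \left(-16927 - 17150\right) \left(\left(58 + 43 \cdot 64\right) + 151\right) = - 34077 \left(\left(58 + 2752\right) + 151\right) = - 34077 \left(2810 + 151\right) = \left(-34077\right) 2961 = -100901997$)
$F - D = \frac{56647}{12429} - -100901997 = \frac{56647}{12429} + 100901997 = \frac{1254110977360}{12429}$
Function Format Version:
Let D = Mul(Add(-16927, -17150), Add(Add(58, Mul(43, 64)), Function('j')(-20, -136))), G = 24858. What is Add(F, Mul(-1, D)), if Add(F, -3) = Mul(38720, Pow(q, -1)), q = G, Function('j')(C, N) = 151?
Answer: Rational(1254110977360, 12429) ≈ 1.0090e+8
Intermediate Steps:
q = 24858
F = Rational(56647, 12429) (F = Add(3, Mul(38720, Pow(24858, -1))) = Add(3, Mul(38720, Rational(1, 24858))) = Add(3, Rational(19360, 12429)) = Rational(56647, 12429) ≈ 4.5576)
D = -100901997 (D = Mul(Add(-16927, -17150), Add(Add(58, Mul(43, 64)), 151)) = Mul(-34077, Add(Add(58, 2752), 151)) = Mul(-34077, Add(2810, 151)) = Mul(-34077, 2961) = -100901997)
Add(F, Mul(-1, D)) = Add(Rational(56647, 12429), Mul(-1, -100901997)) = Add(Rational(56647, 12429), 100901997) = Rational(1254110977360, 12429)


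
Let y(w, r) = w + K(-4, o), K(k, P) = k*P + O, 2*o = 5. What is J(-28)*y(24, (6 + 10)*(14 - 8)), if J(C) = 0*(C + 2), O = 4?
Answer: 0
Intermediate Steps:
o = 5/2 (o = (½)*5 = 5/2 ≈ 2.5000)
K(k, P) = 4 + P*k (K(k, P) = k*P + 4 = P*k + 4 = 4 + P*k)
y(w, r) = -6 + w (y(w, r) = w + (4 + (5/2)*(-4)) = w + (4 - 10) = w - 6 = -6 + w)
J(C) = 0 (J(C) = 0*(2 + C) = 0)
J(-28)*y(24, (6 + 10)*(14 - 8)) = 0*(-6 + 24) = 0*18 = 0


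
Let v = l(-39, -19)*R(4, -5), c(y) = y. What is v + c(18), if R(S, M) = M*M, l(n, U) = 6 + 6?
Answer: 318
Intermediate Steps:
l(n, U) = 12
R(S, M) = M**2
v = 300 (v = 12*(-5)**2 = 12*25 = 300)
v + c(18) = 300 + 18 = 318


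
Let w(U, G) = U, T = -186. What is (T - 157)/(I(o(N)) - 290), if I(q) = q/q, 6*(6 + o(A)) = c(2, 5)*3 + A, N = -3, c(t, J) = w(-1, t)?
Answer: 343/289 ≈ 1.1869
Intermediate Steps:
c(t, J) = -1
o(A) = -13/2 + A/6 (o(A) = -6 + (-1*3 + A)/6 = -6 + (-3 + A)/6 = -6 + (-1/2 + A/6) = -13/2 + A/6)
I(q) = 1
(T - 157)/(I(o(N)) - 290) = (-186 - 157)/(1 - 290) = -343/(-289) = -343*(-1/289) = 343/289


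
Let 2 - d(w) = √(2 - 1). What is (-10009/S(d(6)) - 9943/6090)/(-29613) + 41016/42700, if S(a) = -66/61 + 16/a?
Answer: 351550245817/357530334525 ≈ 0.98327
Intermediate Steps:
d(w) = 1 (d(w) = 2 - √(2 - 1) = 2 - √1 = 2 - 1*1 = 2 - 1 = 1)
S(a) = -66/61 + 16/a (S(a) = -66*1/61 + 16/a = -66/61 + 16/a)
(-10009/S(d(6)) - 9943/6090)/(-29613) + 41016/42700 = (-10009/(-66/61 + 16/1) - 9943/6090)/(-29613) + 41016/42700 = (-10009/(-66/61 + 16*1) - 9943*1/6090)*(-1/29613) + 41016*(1/42700) = (-10009/(-66/61 + 16) - 9943/6090)*(-1/29613) + 10254/10675 = (-10009/910/61 - 9943/6090)*(-1/29613) + 10254/10675 = (-10009*61/910 - 9943/6090)*(-1/29613) + 10254/10675 = (-610549/910 - 9943/6090)*(-1/29613) + 10254/10675 = -26623511/39585*(-1/29613) + 10254/10675 = 26623511/1172230605 + 10254/10675 = 351550245817/357530334525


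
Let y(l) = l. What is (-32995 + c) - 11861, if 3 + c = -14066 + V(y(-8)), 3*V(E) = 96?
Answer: -58893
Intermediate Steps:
V(E) = 32 (V(E) = (⅓)*96 = 32)
c = -14037 (c = -3 + (-14066 + 32) = -3 - 14034 = -14037)
(-32995 + c) - 11861 = (-32995 - 14037) - 11861 = -47032 - 11861 = -58893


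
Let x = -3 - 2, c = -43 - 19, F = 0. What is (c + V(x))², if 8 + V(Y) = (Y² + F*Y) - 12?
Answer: 3249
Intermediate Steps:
c = -62
x = -5
V(Y) = -20 + Y² (V(Y) = -8 + ((Y² + 0*Y) - 12) = -8 + ((Y² + 0) - 12) = -8 + (Y² - 12) = -8 + (-12 + Y²) = -20 + Y²)
(c + V(x))² = (-62 + (-20 + (-5)²))² = (-62 + (-20 + 25))² = (-62 + 5)² = (-57)² = 3249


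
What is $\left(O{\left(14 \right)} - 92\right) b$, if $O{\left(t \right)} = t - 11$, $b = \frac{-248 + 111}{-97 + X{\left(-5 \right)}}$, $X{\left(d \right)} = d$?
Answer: $- \frac{12193}{102} \approx -119.54$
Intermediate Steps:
$b = \frac{137}{102}$ ($b = \frac{-248 + 111}{-97 - 5} = - \frac{137}{-102} = \left(-137\right) \left(- \frac{1}{102}\right) = \frac{137}{102} \approx 1.3431$)
$O{\left(t \right)} = -11 + t$
$\left(O{\left(14 \right)} - 92\right) b = \left(\left(-11 + 14\right) - 92\right) \frac{137}{102} = \left(3 - 92\right) \frac{137}{102} = \left(-89\right) \frac{137}{102} = - \frac{12193}{102}$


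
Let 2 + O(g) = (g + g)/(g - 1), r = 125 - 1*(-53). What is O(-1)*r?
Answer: -178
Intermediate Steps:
r = 178 (r = 125 + 53 = 178)
O(g) = -2 + 2*g/(-1 + g) (O(g) = -2 + (g + g)/(g - 1) = -2 + (2*g)/(-1 + g) = -2 + 2*g/(-1 + g))
O(-1)*r = (2/(-1 - 1))*178 = (2/(-2))*178 = (2*(-½))*178 = -1*178 = -178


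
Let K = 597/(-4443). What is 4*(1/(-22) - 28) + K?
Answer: -1829743/16291 ≈ -112.32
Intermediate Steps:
K = -199/1481 (K = 597*(-1/4443) = -199/1481 ≈ -0.13437)
4*(1/(-22) - 28) + K = 4*(1/(-22) - 28) - 199/1481 = 4*(-1/22 - 28) - 199/1481 = 4*(-617/22) - 199/1481 = -1234/11 - 199/1481 = -1829743/16291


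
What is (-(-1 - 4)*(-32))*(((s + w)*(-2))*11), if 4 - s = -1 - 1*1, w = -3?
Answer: 10560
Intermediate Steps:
s = 6 (s = 4 - (-1 - 1*1) = 4 - (-1 - 1) = 4 - 1*(-2) = 4 + 2 = 6)
(-(-1 - 4)*(-32))*(((s + w)*(-2))*11) = (-(-1 - 4)*(-32))*(((6 - 3)*(-2))*11) = (-1*(-5)*(-32))*((3*(-2))*11) = (5*(-32))*(-6*11) = -160*(-66) = 10560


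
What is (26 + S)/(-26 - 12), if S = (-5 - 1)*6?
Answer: 5/19 ≈ 0.26316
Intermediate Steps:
S = -36 (S = -6*6 = -36)
(26 + S)/(-26 - 12) = (26 - 36)/(-26 - 12) = -10/(-38) = -1/38*(-10) = 5/19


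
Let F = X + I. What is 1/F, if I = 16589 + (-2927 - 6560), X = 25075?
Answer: 1/32177 ≈ 3.1078e-5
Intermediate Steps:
I = 7102 (I = 16589 - 9487 = 7102)
F = 32177 (F = 25075 + 7102 = 32177)
1/F = 1/32177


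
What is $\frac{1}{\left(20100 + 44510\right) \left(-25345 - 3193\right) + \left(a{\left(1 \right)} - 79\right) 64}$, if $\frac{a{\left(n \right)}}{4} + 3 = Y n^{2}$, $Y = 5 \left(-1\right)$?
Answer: $- \frac{1}{1843847284} \approx -5.4234 \cdot 10^{-10}$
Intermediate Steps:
$Y = -5$
$a{\left(n \right)} = -12 - 20 n^{2}$ ($a{\left(n \right)} = -12 + 4 \left(- 5 n^{2}\right) = -12 - 20 n^{2}$)
$\frac{1}{\left(20100 + 44510\right) \left(-25345 - 3193\right) + \left(a{\left(1 \right)} - 79\right) 64} = \frac{1}{\left(20100 + 44510\right) \left(-25345 - 3193\right) + \left(\left(-12 - 20 \cdot 1^{2}\right) - 79\right) 64} = \frac{1}{64610 \left(-28538\right) + \left(\left(-12 - 20\right) - 79\right) 64} = \frac{1}{-1843840180 + \left(\left(-12 - 20\right) - 79\right) 64} = \frac{1}{-1843840180 + \left(-32 - 79\right) 64} = \frac{1}{-1843840180 - 7104} = \frac{1}{-1843847284} = - \frac{1}{1843847284}$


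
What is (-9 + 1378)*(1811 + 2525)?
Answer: 5935984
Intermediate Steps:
(-9 + 1378)*(1811 + 2525) = 1369*4336 = 5935984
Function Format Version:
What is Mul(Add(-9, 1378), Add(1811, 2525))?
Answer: 5935984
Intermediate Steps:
Mul(Add(-9, 1378), Add(1811, 2525)) = Mul(1369, 4336) = 5935984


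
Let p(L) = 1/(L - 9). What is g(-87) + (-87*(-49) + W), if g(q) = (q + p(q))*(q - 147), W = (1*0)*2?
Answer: 393975/16 ≈ 24623.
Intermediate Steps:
W = 0 (W = 0*2 = 0)
p(L) = 1/(-9 + L)
g(q) = (-147 + q)*(q + 1/(-9 + q)) (g(q) = (q + 1/(-9 + q))*(q - 147) = (q + 1/(-9 + q))*(-147 + q) = (-147 + q)*(q + 1/(-9 + q)))
g(-87) + (-87*(-49) + W) = (-147 - 87 - 87*(-147 - 87)*(-9 - 87))/(-9 - 87) + (-87*(-49) + 0) = (-147 - 87 - 87*(-234)*(-96))/(-96) + (4263 + 0) = -(-147 - 87 - 1954368)/96 + 4263 = -1/96*(-1954602) + 4263 = 325767/16 + 4263 = 393975/16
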